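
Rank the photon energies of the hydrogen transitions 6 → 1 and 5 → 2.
6 → 1

Calculate the energy for each transition:

Transition 6 → 1:
ΔE₁ = |E_1 - E_6| = |-13.6057/1² - (-13.6057/6²)|
ΔE₁ = |-13.605700000000 - (-0.377936111111)| = 13.227763889 eV

Transition 5 → 2:
ΔE₂ = |E_2 - E_5| = |-13.6057/2² - (-13.6057/5²)|
ΔE₂ = |-3.401425000000 - (-0.544228000000)| = 2.857197000 eV

Since 13.227763889 eV > 2.857197000 eV, the transition 6 → 1 emits the more energetic photon.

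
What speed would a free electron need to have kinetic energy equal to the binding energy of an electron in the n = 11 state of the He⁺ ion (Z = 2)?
3.98e+05 m/s (or 0.13268% of c)

The binding energy at n = 11 for He⁺ is:
E_11 = -13.6057 × 2²/11² = -0.4497752 eV
|E_11| = 0.4497752 eV

Convert to Joules:
KE = 0.4497752 eV × (1.602177 × 10⁻¹⁹ J/eV) = 7.2062e-20 J

Using KE = ½mv²:
v = √(2·KE/m_e)
v = √(2 × 7.2062e-20 J / 9.10938 × 10⁻³¹ kg)
v = 3.98e+05 m/s

This is approximately 0.13268% the speed of light.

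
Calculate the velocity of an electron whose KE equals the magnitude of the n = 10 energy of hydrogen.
2.1877e+05 m/s (or 0.07297% of c)

The binding energy at n = 10 for hydrogen is:
E_10 = -13.6057/10² = -0.13605700 eV
|E_10| = 0.13605700 eV

Convert to Joules:
KE = 0.13605700 eV × (1.602177 × 10⁻¹⁹ J/eV) = 2.179874e-20 J

Using KE = ½mv²:
v = √(2·KE/m_e)
v = √(2 × 2.179874e-20 J / 9.10938 × 10⁻³¹ kg)
v = 2.1877e+05 m/s

This is approximately 0.07297% the speed of light.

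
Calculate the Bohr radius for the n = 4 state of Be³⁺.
0.2117 nm (or 2.1167 Å)

The Bohr radius formula is:
r_n = n² a₀ / Z

where a₀ = 0.0529177 nm is the Bohr radius.

For Be³⁺ (Z = 4) at n = 4:
r_4 = 4² × 0.0529177 nm / 4
r_4 = 16 × 0.0529177 nm / 4
r_4 = 0.84668 nm / 4
r_4 = 0.2117 nm

The electron orbits at approximately 0.2117 nm from the nucleus.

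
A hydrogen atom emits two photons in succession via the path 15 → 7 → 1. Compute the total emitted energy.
13.5452 eV

The energy levels of hydrogen are E_n = -13.6057 / n² eV.

First transition (15 → 7):
ΔE₁ = |E_7 - E_15|
ΔE₁ = |-0.2776673469 - (-0.0604697778)| = 0.2171976 eV

Second transition (7 → 1):
ΔE₂ = |E_1 - E_7|
ΔE₂ = |-13.6057000000 - (-0.2776673469)| = 13.3280327 eV

Total energy released:
E_total = ΔE₁ + ΔE₂ = 0.2171976 + 13.3280327 = 13.5452 eV

Note: This equals the direct transition 15 → 1: 13.5452 eV ✓
Energy is conserved regardless of the path taken.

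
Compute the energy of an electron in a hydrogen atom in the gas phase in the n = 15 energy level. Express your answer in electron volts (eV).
-0.060 eV

The energy levels of a hydrogen-like atom are given by:
E_n = -13.6057 eV / n²

For n = 15:
E_15 = -13.6057 eV / 15²
E_15 = -13.6057 eV / 225
E_15 = -0.060 eV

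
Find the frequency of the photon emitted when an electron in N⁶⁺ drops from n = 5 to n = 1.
1.55e+17 Hz

First, find the transition energy:
E_5 = -13.6057 × 7² / 5² = -26.66717 eV
E_1 = -13.6057 × 7² / 1² = -666.67930 eV
|ΔE| = |E_1 - E_5| = 640.01213 eV

Convert to Joules: E = 640.01213 eV × (1.602177 × 10⁻¹⁹ J/eV) = 1.0254e-16 J

Using E = hf:
f = E/h = 1.0254e-16 J / (6.62607 × 10⁻³⁴ J·s)
f = 1.55e+17 Hz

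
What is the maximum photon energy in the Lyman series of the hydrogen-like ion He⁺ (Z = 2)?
54.423 eV

The series limit corresponds to the transition from n = ∞ to n = 1.
This is the highest energy (shortest wavelength) transition in the Lyman series.

E_∞ = 0 eV
E_1 = -13.6057 × 2² / 1² = -54.423 eV

Energy at series limit:
ΔE = E_∞ - E_1 = 0 - (-54.423) = 54.423 eV

This energy equals the ionization energy from the n = 1 state of He⁺.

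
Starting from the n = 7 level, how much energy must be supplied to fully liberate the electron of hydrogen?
0.27767 eV

The ionization energy is the energy needed to remove the electron completely (n → ∞).

For hydrogen, E_n = -13.6057 eV / n².

At n = 7: E_7 = -13.6057 / 7² = -0.27766735 eV
At n = ∞: E_∞ = 0 eV

Ionization energy = E_∞ - E_7 = 0 - (-0.27766735) = 0.27766735 eV
Ionization energy ≈ 0.27767 eV

This is also called the binding energy of the electron in state n = 7.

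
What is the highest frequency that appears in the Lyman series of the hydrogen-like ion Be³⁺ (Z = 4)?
5.264e+16 Hz

The series limit corresponds to the transition from n = ∞ to n = 1.
This is the highest energy (shortest wavelength) transition in the Lyman series.

E_∞ = 0 eV
E_1 = -13.6057 × 4² / 1² = -217.69120 eV

Energy at series limit:
ΔE = E_∞ - E_1 = 0 - (-217.69120) = 217.69120 eV
E = 217.69120 eV × (1.602177 × 10⁻¹⁹ J/eV) = 3.48780e-17 J
f = E/h = 3.48780e-17 J / (6.62607 × 10⁻³⁴ J·s) = 5.264e+16 Hz

This energy equals the ionization energy from the n = 1 state of Be³⁺.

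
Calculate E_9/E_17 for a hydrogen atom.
3.56790

Using E_n = -13.6057 Z² / n² eV with Z = 1:

E_9 = -13.6057 / 9² = -13.6057 / 81 = -0.16797160494 eV
E_17 = -13.6057 / 17² = -13.6057 / 289 = -0.04707854671 eV

The ratio is:
E_9/E_17 = (-0.16797160494) / (-0.04707854671)
E_9/E_17 = (-13.6057/81) / (-13.6057/289)
E_9/E_17 = 289/81
E_9/E_17 = 3.56790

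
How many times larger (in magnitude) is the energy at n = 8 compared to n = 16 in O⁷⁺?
4.000

Using E_n = -13.6057 Z² / n² eV with Z = 8:

E_8 = -13.6057 × 8² / 8² = -870.7648 / 64 = -13.605700000 eV
E_16 = -13.6057 × 8² / 16² = -870.7648 / 256 = -3.401425000 eV

The ratio is:
E_8/E_16 = (-13.605700000) / (-3.401425000)
E_8/E_16 = (-870.7648/64) / (-870.7648/256)
E_8/E_16 = 256/64
E_8/E_16 = 4.000
(Note: the Z² factors cancel in the ratio.)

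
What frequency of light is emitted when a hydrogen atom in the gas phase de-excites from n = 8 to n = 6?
3.99807e+13 Hz

First, find the transition energy:
E_8 = -13.6057 / 8² = -0.212589063 eV
E_6 = -13.6057 / 6² = -0.377936111 eV
|ΔE| = |E_6 - E_8| = 0.165347048 eV

Convert to Joules: E = 0.165347048 eV × (1.602177 × 10⁻¹⁹ J/eV) = 2.6491524e-20 J

Using E = hf:
f = E/h = 2.6491524e-20 J / (6.62607 × 10⁻³⁴ J·s)
f = 3.99807e+13 Hz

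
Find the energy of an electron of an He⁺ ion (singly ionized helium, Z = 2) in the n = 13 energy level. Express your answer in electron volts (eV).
-0.322 eV

The energy levels of a hydrogen-like atom are given by:
E_n = -13.6057 Z² / n² eV  (with Z = 2 for He⁺)

For n = 13:
E_13 = -13.6057 × 2² / 13²
E_13 = -13.6057 × 4 / 169
E_13 = -0.322 eV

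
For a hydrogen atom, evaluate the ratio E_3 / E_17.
32.11111

Using E_n = -13.6057 Z² / n² eV with Z = 1:

E_3 = -13.6057 / 3² = -13.6057 / 9 = -1.51174444444 eV
E_17 = -13.6057 / 17² = -13.6057 / 289 = -0.04707854671 eV

The ratio is:
E_3/E_17 = (-1.51174444444) / (-0.04707854671)
E_3/E_17 = (-13.6057/9) / (-13.6057/289)
E_3/E_17 = 289/9
E_3/E_17 = 32.11111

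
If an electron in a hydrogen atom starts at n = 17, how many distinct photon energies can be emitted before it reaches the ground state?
136

The electron can occupy levels n = 1, 2, ..., 17 during de-excitation — that is m = 17 - 1 + 1 = 17 distinct levels.

The number of distinct spectral lines equals the number of ways to choose 2 of these m levels (each pair gives one possible emission transition):

Number of lines = m(m-1)/2 = 17×16/2 = 136

These correspond to all possible transitions between the 17 levels:
17 → 16, 17 → 15, 17 → 14, 17 → 13, 17 → 12, 17 → 11, 17 → 10, 17 → 9...

Each transition produces a photon with a unique energy (and thus wavelength). This count does not depend on Z.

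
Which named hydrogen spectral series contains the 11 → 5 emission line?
Pfund series

The spectral series in hydrogen are named based on the final (lower) energy level:
- Lyman series: n_final = 1 (ultraviolet)
- Balmer series: n_final = 2 (visible/near-UV)
- Paschen series: n_final = 3 (infrared)
- Brackett series: n_final = 4 (infrared)
- Pfund series: n_final = 5 (far infrared)

Since this transition ends at n = 5, it belongs to the Pfund series.

For reference, this 11 → 5 line has photon energy
ΔE = 13.6057 eV × (1/5² - 1/11²) = 0.4317841983 eV,
corresponding to wavelength λ = hc/ΔE = 1239.84 eV·nm / 0.4317841983 eV = 2871.4344 nm in the far infrared region.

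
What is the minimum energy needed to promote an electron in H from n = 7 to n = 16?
0.22 eV

The energy levels of a hydrogen-like atom are E_n = -13.6057 eV / n².

Energy at n = 7: E_7 = -13.6057 / 7² = -0.27767 eV
Energy at n = 16: E_16 = -13.6057 / 16² = -0.05315 eV

The excitation energy is the difference:
ΔE = E_16 - E_7
ΔE = -0.05315 - (-0.27767)
ΔE = 0.22 eV

Since this is positive, energy must be absorbed (photon absorption).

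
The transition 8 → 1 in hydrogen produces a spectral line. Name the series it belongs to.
Lyman series

The spectral series in hydrogen are named based on the final (lower) energy level:
- Lyman series: n_final = 1 (ultraviolet)
- Balmer series: n_final = 2 (visible/near-UV)
- Paschen series: n_final = 3 (infrared)
- Brackett series: n_final = 4 (infrared)
- Pfund series: n_final = 5 (far infrared)

Since this transition ends at n = 1, it belongs to the Lyman series.

For reference, this 8 → 1 line has photon energy
ΔE = 13.6057 eV × (1/1² - 1/8²) = 13.39311094 eV,
corresponding to wavelength λ = hc/ΔE = 1239.84 eV·nm / 13.39311094 eV = 92.572966 nm in the ultraviolet region.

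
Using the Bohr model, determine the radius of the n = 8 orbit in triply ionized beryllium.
0.8467 nm (or 8.4668 Å)

The Bohr radius formula is:
r_n = n² a₀ / Z

where a₀ = 0.0529177 nm is the Bohr radius.

For Be³⁺ (Z = 4) at n = 8:
r_8 = 8² × 0.0529177 nm / 4
r_8 = 64 × 0.0529177 nm / 4
r_8 = 3.38673 nm / 4
r_8 = 0.8467 nm

The electron orbits at approximately 0.8467 nm from the nucleus.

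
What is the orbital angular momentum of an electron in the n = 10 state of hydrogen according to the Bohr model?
1.055e-33 J·s (or 10ℏ)

In the Bohr model, angular momentum is quantized:
L = nℏ

where ℏ = h/(2π) = 1.05457e-34 J·s

For n = 10:
L = 10 × 1.05457e-34 J·s
L = 1.055e-33 J·s

This can also be written as L = 10ℏ.
The angular momentum is an integer multiple of the reduced Planck constant.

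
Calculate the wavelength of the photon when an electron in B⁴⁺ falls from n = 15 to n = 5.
102.517327 nm

First, find the transition energy using E_n = -13.6057 Z² / n² eV:
E_15 = -13.6057 × 5² / 15² = -1.511744444 eV
E_5 = -13.6057 × 5² / 5² = -13.605700000 eV

Photon energy: |ΔE| = |E_5 - E_15| = 12.093955556 eV

Convert to wavelength using E = hc/λ with hc = 1239.84 eV·nm:
λ = hc/E = 1239.84 eV·nm / 12.093955556 eV
λ = 102.517327 nm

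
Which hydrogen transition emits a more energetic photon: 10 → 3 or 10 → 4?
10 → 3

Calculate the energy for each transition:

Transition 10 → 3:
ΔE₁ = |E_3 - E_10| = |-13.6057/3² - (-13.6057/10²)|
ΔE₁ = |-1.5117444444 - (-0.1360570000)| = 1.3756874 eV

Transition 10 → 4:
ΔE₂ = |E_4 - E_10| = |-13.6057/4² - (-13.6057/10²)|
ΔE₂ = |-0.8503562500 - (-0.1360570000)| = 0.7142993 eV

Since 1.3756874 eV > 0.7142993 eV, the transition 10 → 3 emits the more energetic photon.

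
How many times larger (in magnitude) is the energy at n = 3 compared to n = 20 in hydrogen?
44.444444

Using E_n = -13.6057 Z² / n² eV with Z = 1:

E_3 = -13.6057 / 3² = -13.6057 / 9 = -1.511744444444 eV
E_20 = -13.6057 / 20² = -13.6057 / 400 = -0.034014250000 eV

The ratio is:
E_3/E_20 = (-1.511744444444) / (-0.034014250000)
E_3/E_20 = (-13.6057/9) / (-13.6057/400)
E_3/E_20 = 400/9
E_3/E_20 = 44.444444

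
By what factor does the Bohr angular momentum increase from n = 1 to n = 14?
14.00

In the Bohr model, L_n = nℏ, so the ratio is purely the ratio of quantum numbers:

L_14/L_1 = 14ℏ / 1ℏ = 14/1 = 14.00

The angular momentum scales linearly with n.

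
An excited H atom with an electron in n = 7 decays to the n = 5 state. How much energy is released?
0.267 eV

The energy levels are E_n = -13.6057 eV / n².

Energy at n = 7: E_7 = -13.6057 / 7² = -0.277667 eV
Energy at n = 5: E_5 = -13.6057 / 5² = -0.544228 eV

For emission (electron falling to lower state), the photon energy is:
E_photon = E_7 - E_5 = |-0.277667 - (-0.544228)|
E_photon = 0.267 eV

This energy is carried away by the emitted photon.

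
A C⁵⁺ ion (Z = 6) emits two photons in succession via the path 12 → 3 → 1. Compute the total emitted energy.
486.4038 eV

The energy levels of C⁵⁺ are E_n = -13.6057 × 6² / n² eV.

First transition (12 → 3):
ΔE₁ = |E_3 - E_12|
ΔE₁ = |-54.4228000000 - (-3.4014250000)| = 51.0213750 eV

Second transition (3 → 1):
ΔE₂ = |E_1 - E_3|
ΔE₂ = |-489.8052000000 - (-54.4228000000)| = 435.3824000 eV

Total energy released:
E_total = ΔE₁ + ΔE₂ = 51.0213750 + 435.3824000 = 486.4038 eV

Note: This equals the direct transition 12 → 1: 486.4038 eV ✓
Energy is conserved regardless of the path taken.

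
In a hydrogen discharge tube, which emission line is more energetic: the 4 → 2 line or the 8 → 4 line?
4 → 2

Calculate the energy for each transition:

Transition 4 → 2:
ΔE₁ = |E_2 - E_4| = |-13.6057/2² - (-13.6057/4²)|
ΔE₁ = |-3.40142500000 - (-0.85035625000)| = 2.55106875 eV

Transition 8 → 4:
ΔE₂ = |E_4 - E_8| = |-13.6057/4² - (-13.6057/8²)|
ΔE₂ = |-0.85035625000 - (-0.21258906250)| = 0.63776719 eV

Since 2.55106875 eV > 0.63776719 eV, the transition 4 → 2 emits the more energetic photon.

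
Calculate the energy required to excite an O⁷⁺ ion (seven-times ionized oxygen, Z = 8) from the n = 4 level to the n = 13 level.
49.270 eV

The energy levels of a hydrogen-like atom are E_n = -13.6057 Z² eV / n².

Energy at n = 4: E_4 = -13.6057 × 8² / 4² = -54.422800 eV
Energy at n = 13: E_13 = -13.6057 × 8² / 13² = -5.152454 eV

The excitation energy is the difference:
ΔE = E_13 - E_4
ΔE = -5.152454 - (-54.422800)
ΔE = 49.270 eV

Since this is positive, energy must be absorbed (photon absorption).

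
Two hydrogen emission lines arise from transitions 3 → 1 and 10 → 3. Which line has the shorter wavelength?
3 → 1

Calculate the energy for each transition:

Transition 3 → 1:
ΔE₁ = |E_1 - E_3| = |-13.6057/1² - (-13.6057/3²)|
ΔE₁ = |-13.6057000000 - (-1.5117444444)| = 12.0939556 eV

Transition 10 → 3:
ΔE₂ = |E_3 - E_10| = |-13.6057/3² - (-13.6057/10²)|
ΔE₂ = |-1.5117444444 - (-0.1360570000)| = 1.3756874 eV

Since 12.0939556 eV > 1.3756874 eV, the transition 3 → 1 emits the more energetic photon.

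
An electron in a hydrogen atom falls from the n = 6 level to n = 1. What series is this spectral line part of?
Lyman series

The spectral series in hydrogen are named based on the final (lower) energy level:
- Lyman series: n_final = 1 (ultraviolet)
- Balmer series: n_final = 2 (visible/near-UV)
- Paschen series: n_final = 3 (infrared)
- Brackett series: n_final = 4 (infrared)
- Pfund series: n_final = 5 (far infrared)

Since this transition ends at n = 1, it belongs to the Lyman series.

For reference, this 6 → 1 line has photon energy
ΔE = 13.6057 eV × (1/1² - 1/6²) = 13.22776389 eV,
corresponding to wavelength λ = hc/ΔE = 1239.84 eV·nm / 13.22776389 eV = 93.730128 nm in the ultraviolet region.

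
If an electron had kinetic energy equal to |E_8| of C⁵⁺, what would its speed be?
1.6408e+06 m/s (or 0.5473% of c)

The binding energy at n = 8 for C⁵⁺ is:
E_8 = -13.6057 × 6²/8² = -7.6532063 eV
|E_8| = 7.6532063 eV

Convert to Joules:
KE = 7.6532063 eV × (1.602177 × 10⁻¹⁹ J/eV) = 1.226179e-18 J

Using KE = ½mv²:
v = √(2·KE/m_e)
v = √(2 × 1.226179e-18 J / 9.10938 × 10⁻³¹ kg)
v = 1.6408e+06 m/s

This is approximately 0.5473% the speed of light.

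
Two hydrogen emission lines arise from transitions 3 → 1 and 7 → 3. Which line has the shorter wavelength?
3 → 1

Calculate the energy for each transition:

Transition 3 → 1:
ΔE₁ = |E_1 - E_3| = |-13.6057/1² - (-13.6057/3²)|
ΔE₁ = |-13.6057000000 - (-1.5117444444)| = 12.0939556 eV

Transition 7 → 3:
ΔE₂ = |E_3 - E_7| = |-13.6057/3² - (-13.6057/7²)|
ΔE₂ = |-1.5117444444 - (-0.2776673469)| = 1.2340771 eV

Since 12.0939556 eV > 1.2340771 eV, the transition 3 → 1 emits the more energetic photon.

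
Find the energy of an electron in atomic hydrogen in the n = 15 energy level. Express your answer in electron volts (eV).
-0.060470 eV

The energy levels of a hydrogen-like atom are given by:
E_n = -13.6057 eV / n²

For n = 15:
E_15 = -13.6057 eV / 15²
E_15 = -13.6057 eV / 225
E_15 = -0.060470 eV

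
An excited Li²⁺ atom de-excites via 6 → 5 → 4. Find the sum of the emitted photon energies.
4.25178 eV

The energy levels of Li²⁺ are E_n = -13.6057 × 3² / n² eV.

First transition (6 → 5):
ΔE₁ = |E_5 - E_6|
ΔE₁ = |-4.89805200000 - (-3.40142500000)| = 1.49662700 eV

Second transition (5 → 4):
ΔE₂ = |E_4 - E_5|
ΔE₂ = |-7.65320625000 - (-4.89805200000)| = 2.75515425 eV

Total energy released:
E_total = ΔE₁ + ΔE₂ = 1.49662700 + 2.75515425 = 4.25178 eV

Note: This equals the direct transition 6 → 4: 4.25178 eV ✓
Energy is conserved regardless of the path taken.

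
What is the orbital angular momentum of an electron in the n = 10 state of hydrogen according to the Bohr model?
1.05e-33 J·s (or 10ℏ)

In the Bohr model, angular momentum is quantized:
L = nℏ

where ℏ = h/(2π) = 1.0546e-34 J·s

For n = 10:
L = 10 × 1.0546e-34 J·s
L = 1.05e-33 J·s

This can also be written as L = 10ℏ.
The angular momentum is an integer multiple of the reduced Planck constant.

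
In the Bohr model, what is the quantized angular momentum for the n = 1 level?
1.055e-34 J·s (or 1ℏ)

In the Bohr model, angular momentum is quantized:
L = nℏ

where ℏ = h/(2π) = 1.05457e-34 J·s

For n = 1:
L = 1 × 1.05457e-34 J·s
L = 1.055e-34 J·s

This can also be written as L = 1ℏ.
The angular momentum is an integer multiple of the reduced Planck constant.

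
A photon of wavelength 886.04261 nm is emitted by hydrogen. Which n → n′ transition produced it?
n = 11 → n = 3

First, find the photon energy from the wavelength (hc = 1239.84 eV·nm):
E = hc/λ = 1239.84 eV·nm / 886.04261 nm = 1.3993006 eV

The energy levels of hydrogen satisfy E_n = -13.6057 / n² eV, so an emission n_i → n_f releases
ΔE = 13.6057 × (1/n_f² − 1/n_i²) eV.

Setting ΔE equal to the photon energy:
1/n_f² − 1/n_i² = 1.3993006 / 13.6057 = 0.10284665

Since 1/n_i² must be positive, we need 1/n_f² > 0.10284665, i.e. n_f ≤ 3. For each allowed n_f, solve n_i = (1/n_f² − 0.10284665)^(−1/2) and check whether it is a whole number:
  n_f = 1: 1/n_i² = 1.00000000 − 0.10284665 = 0.89715335 → n_i = 1.056  (not an integer) ✗
  n_f = 2: 1/n_i² = 0.25000000 − 0.10284665 = 0.14715335 → n_i = 2.607  (not an integer) ✗
  n_f = 3: 1/n_i² = 0.11111111 − 0.10284665 = 0.00826446 → n_i = 11.000  → integer, n_i = 11 ✓

Only n_f = 3 gives an integer upper level, n_i = 11.

The transition is from n = 11 to n = 3 (emission).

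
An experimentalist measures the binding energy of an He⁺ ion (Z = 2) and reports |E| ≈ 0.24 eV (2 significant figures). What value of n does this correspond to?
n = 15

The exact energy levels follow E_n = -13.6057 Z² / n² eV with Z = 2.

The measured value (-0.24 eV) is reported to only 2 significant figures, so we must test candidate n values and see which one matches to that precision.

Candidate energies:
  n = 13:  E = -13.6057 × 2² / 13² = -0.32203 eV
  n = 14:  E = -13.6057 × 2² / 14² = -0.27767 eV
  n = 15:  E = -13.6057 × 2² / 15² = -0.24188 eV  ← matches
  n = 16:  E = -13.6057 × 2² / 16² = -0.21259 eV
  n = 17:  E = -13.6057 × 2² / 17² = -0.18831 eV

Checking against the measurement of -0.24 eV (2 sig figs), only n = 15 agrees:
E_15 = -0.24188 eV, which rounds to -0.24 eV ✓

Therefore n = 15.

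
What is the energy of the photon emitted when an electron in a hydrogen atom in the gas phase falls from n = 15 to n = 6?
0.317466 eV

The energy levels are E_n = -13.6057 eV / n².

Energy at n = 15: E_15 = -13.6057 / 15² = -0.060469778 eV
Energy at n = 6: E_6 = -13.6057 / 6² = -0.377936111 eV

For emission (electron falling to lower state), the photon energy is:
E_photon = E_15 - E_6 = |-0.060469778 - (-0.377936111)|
E_photon = 0.317466 eV

This energy is carried away by the emitted photon.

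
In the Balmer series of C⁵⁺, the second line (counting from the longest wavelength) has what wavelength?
13.500224 nm

The lines of a series are numbered from the longest wavelength (smallest ΔE) outward; the second line is the transition from n = n_f + 2 to n_f.
The Balmer series has all transitions ending at n_f = 2.

For C⁵⁺ (Z = 6), the second line (β-line) is the jump from n = 4 to n = 2:
E_4 = -13.6057 × 6² / 4² = -30.61282500 eV
E_2 = -13.6057 × 6² / 2² = -122.45130000 eV
ΔE = E_4 - E_2 = 91.83847500 eV

λ = hc/E = 1239.84 eV·nm / 91.83847500 eV
λ = 13.500224 nm

This is the β-line of the Balmer series in C⁵⁺.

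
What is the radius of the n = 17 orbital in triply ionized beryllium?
3.8233 nm (or 38.2331 Å)

The Bohr radius formula is:
r_n = n² a₀ / Z

where a₀ = 0.0529177 nm is the Bohr radius.

For Be³⁺ (Z = 4) at n = 17:
r_17 = 17² × 0.0529177 nm / 4
r_17 = 289 × 0.0529177 nm / 4
r_17 = 15.29322 nm / 4
r_17 = 3.8233 nm

The electron orbits at approximately 3.8233 nm from the nucleus.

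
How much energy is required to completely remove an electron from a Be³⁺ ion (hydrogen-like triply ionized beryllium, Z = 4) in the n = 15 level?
0.9675 eV

The ionization energy is the energy needed to remove the electron completely (n → ∞).

For a hydrogen-like ion with Z = 4, E_n = -13.6057 Z² / n² eV.

At n = 15: E_15 = -13.6057 × 4² / 15² = -0.9675164 eV
At n = ∞: E_∞ = 0 eV

Ionization energy = E_∞ - E_15 = 0 - (-0.9675164) = 0.9675164 eV
Ionization energy ≈ 0.9675 eV

This is also called the binding energy of the electron in state n = 15.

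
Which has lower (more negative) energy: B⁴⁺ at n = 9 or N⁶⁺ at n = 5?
N⁶⁺ at n = 5 (E = -26.67 eV)

Using E_n = -13.6057 Z² / n² eV:

B⁴⁺ (Z = 5) at n = 9:
E = -13.6057 × 5² / 9² = -13.6057 × 25 / 81 = -4.19929 eV

N⁶⁺ (Z = 7) at n = 5:
E = -13.6057 × 7² / 5² = -13.6057 × 49 / 25 = -26.66717 eV

Since -26.66717 eV < -4.19929 eV,
N⁶⁺ at n = 5 is more tightly bound (requires more energy to ionize).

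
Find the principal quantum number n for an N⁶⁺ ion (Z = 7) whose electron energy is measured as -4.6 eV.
n = 12

The exact energy levels follow E_n = -13.6057 Z² / n² eV with Z = 7.

The measured value (-4.6 eV) is reported to only 2 significant figures, so we must test candidate n values and see which one matches to that precision.

Candidate energies:
  n = 10:  E = -13.6057 × 7² / 10² = -6.66679 eV
  n = 11:  E = -13.6057 × 7² / 11² = -5.50975 eV
  n = 12:  E = -13.6057 × 7² / 12² = -4.62972 eV  ← matches
  n = 13:  E = -13.6057 × 7² / 13² = -3.94485 eV
  n = 14:  E = -13.6057 × 7² / 14² = -3.40143 eV

Checking against the measurement of -4.6 eV (2 sig figs), only n = 12 agrees:
E_12 = -4.62972 eV, which rounds to -4.6 eV ✓

Therefore n = 12.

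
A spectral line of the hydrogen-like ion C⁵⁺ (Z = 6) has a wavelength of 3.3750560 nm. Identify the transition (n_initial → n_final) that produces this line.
n = 2 → n = 1

First, find the photon energy from the wavelength (hc = 1239.84 eV·nm):
E = hc/λ = 1239.84 eV·nm / 3.3750560 nm = 367.35390 eV

The energy levels of C⁵⁺ satisfy E_n = -13.6057 × 6² / n² eV, so an emission n_i → n_f releases
ΔE = 13.6057 × 6² × (1/n_f² − 1/n_i²) eV.

Setting ΔE equal to the photon energy:
1/n_f² − 1/n_i² = 367.35390 / (13.6057 × 6²) = 0.75000000

Since 1/n_i² must be positive, we need 1/n_f² > 0.75000000, i.e. n_f ≤ 1. For each allowed n_f, solve n_i = (1/n_f² − 0.75000000)^(−1/2) and check whether it is a whole number:
  n_f = 1: 1/n_i² = 1.00000000 − 0.75000000 = 0.25000000 → n_i = 2.000  → integer, n_i = 2 ✓

Only n_f = 1 gives an integer upper level, n_i = 2.

The transition is from n = 2 to n = 1 (emission).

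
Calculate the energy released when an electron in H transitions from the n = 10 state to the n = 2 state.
3.265 eV

The energy levels are E_n = -13.6057 eV / n².

Energy at n = 10: E_10 = -13.6057 / 10² = -0.136057 eV
Energy at n = 2: E_2 = -13.6057 / 2² = -3.401425 eV

For emission (electron falling to lower state), the photon energy is:
E_photon = E_10 - E_2 = |-0.136057 - (-3.401425)|
E_photon = 3.265 eV

This energy is carried away by the emitted photon.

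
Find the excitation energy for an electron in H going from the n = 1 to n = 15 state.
13.55 eV

The energy levels of a hydrogen-like atom are E_n = -13.6057 eV / n².

Energy at n = 1: E_1 = -13.6057 / 1² = -13.60570 eV
Energy at n = 15: E_15 = -13.6057 / 15² = -0.06047 eV

The excitation energy is the difference:
ΔE = E_15 - E_1
ΔE = -0.06047 - (-13.60570)
ΔE = 13.55 eV

Since this is positive, energy must be absorbed (photon absorption).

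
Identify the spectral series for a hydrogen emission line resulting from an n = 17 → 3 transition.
Paschen series

The spectral series in hydrogen are named based on the final (lower) energy level:
- Lyman series: n_final = 1 (ultraviolet)
- Balmer series: n_final = 2 (visible/near-UV)
- Paschen series: n_final = 3 (infrared)
- Brackett series: n_final = 4 (infrared)
- Pfund series: n_final = 5 (far infrared)

Since this transition ends at n = 3, it belongs to the Paschen series.

For reference, this 17 → 3 line has photon energy
ΔE = 13.6057 eV × (1/3² - 1/17²) = 1.464665898 eV,
corresponding to wavelength λ = hc/ΔE = 1239.84 eV·nm / 1.464665898 eV = 846.50022 nm in the infrared region.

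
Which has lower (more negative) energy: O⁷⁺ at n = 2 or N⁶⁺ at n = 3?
O⁷⁺ at n = 2 (E = -217.69120 eV)

Using E_n = -13.6057 Z² / n² eV:

O⁷⁺ (Z = 8) at n = 2:
E = -13.6057 × 8² / 2² = -13.6057 × 64 / 4 = -217.69120000 eV

N⁶⁺ (Z = 7) at n = 3:
E = -13.6057 × 7² / 3² = -13.6057 × 49 / 9 = -74.07547778 eV

Since -217.69120000 eV < -74.07547778 eV,
O⁷⁺ at n = 2 is more tightly bound (requires more energy to ionize).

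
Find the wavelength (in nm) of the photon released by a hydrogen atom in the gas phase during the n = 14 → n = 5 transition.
2611.23 nm

First, find the transition energy using E_n = -13.6057 / n² eV:
E_14 = -13.6057 / 14² = -0.06941684 eV
E_5 = -13.6057 / 5² = -0.54422800 eV

Photon energy: |ΔE| = |E_5 - E_14| = 0.47481116 eV

Convert to wavelength using E = hc/λ with hc = 1239.84 eV·nm:
λ = hc/E = 1239.84 eV·nm / 0.47481116 eV
λ = 2611.23 nm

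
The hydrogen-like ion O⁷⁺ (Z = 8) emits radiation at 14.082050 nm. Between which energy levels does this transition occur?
n = 10 → n = 3

First, find the photon energy from the wavelength (hc = 1239.84 eV·nm):
E = hc/λ = 1239.84 eV·nm / 14.082050 nm = 88.043999 eV

The energy levels of O⁷⁺ satisfy E_n = -13.6057 × 8² / n² eV, so an emission n_i → n_f releases
ΔE = 13.6057 × 8² × (1/n_f² − 1/n_i²) eV.

Setting ΔE equal to the photon energy:
1/n_f² − 1/n_i² = 88.043999 / (13.6057 × 8²) = 0.10111111

Since 1/n_i² must be positive, we need 1/n_f² > 0.10111111, i.e. n_f ≤ 3. For each allowed n_f, solve n_i = (1/n_f² − 0.10111111)^(−1/2) and check whether it is a whole number:
  n_f = 1: 1/n_i² = 1.00000000 − 0.10111111 = 0.89888889 → n_i = 1.055  (not an integer) ✗
  n_f = 2: 1/n_i² = 0.25000000 − 0.10111111 = 0.14888889 → n_i = 2.592  (not an integer) ✗
  n_f = 3: 1/n_i² = 0.11111111 − 0.10111111 = 0.01000000 → n_i = 10.000  → integer, n_i = 10 ✓

Only n_f = 3 gives an integer upper level, n_i = 10.

The transition is from n = 10 to n = 3 (emission).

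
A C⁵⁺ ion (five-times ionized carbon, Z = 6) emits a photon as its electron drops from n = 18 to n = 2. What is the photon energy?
120.939556 eV

The energy levels are E_n = -13.6057 Z² eV / n².

Energy at n = 18: E_18 = -13.6057 × 6² / 18² = -1.511744444 eV
Energy at n = 2: E_2 = -13.6057 × 6² / 2² = -122.451300000 eV

For emission (electron falling to lower state), the photon energy is:
E_photon = E_18 - E_2 = |-1.511744444 - (-122.451300000)|
E_photon = 120.939556 eV

This energy is carried away by the emitted photon.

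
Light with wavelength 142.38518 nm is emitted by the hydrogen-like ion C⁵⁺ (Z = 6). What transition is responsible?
n = 10 → n = 6

First, find the photon energy from the wavelength (hc = 1239.84 eV·nm):
E = hc/λ = 1239.84 eV·nm / 142.38518 nm = 8.7076478 eV

The energy levels of C⁵⁺ satisfy E_n = -13.6057 × 6² / n² eV, so an emission n_i → n_f releases
ΔE = 13.6057 × 6² × (1/n_f² − 1/n_i²) eV.

Setting ΔE equal to the photon energy:
1/n_f² − 1/n_i² = 8.7076478 / (13.6057 × 6²) = 0.017777777

Since 1/n_i² must be positive, we need 1/n_f² > 0.017777777, i.e. n_f ≤ 7. For each allowed n_f, solve n_i = (1/n_f² − 0.017777777)^(−1/2) and check whether it is a whole number:
  n_f = 1: 1/n_i² = 1.000000000 − 0.017777777 = 0.982222223 → n_i = 1.009  (not an integer) ✗
  n_f = 2: 1/n_i² = 0.250000000 − 0.017777777 = 0.232222223 → n_i = 2.075  (not an integer) ✗
  n_f = 3: 1/n_i² = 0.111111111 − 0.017777777 = 0.093333334 → n_i = 3.273  (not an integer) ✗
  n_f = 4: 1/n_i² = 0.062500000 − 0.017777777 = 0.044722223 → n_i = 4.729  (not an integer) ✗
  n_f = 5: 1/n_i² = 0.040000000 − 0.017777777 = 0.022222223 → n_i = 6.708  (not an integer) ✗
  n_f = 6: 1/n_i² = 0.027777778 − 0.017777777 = 0.010000001 → n_i = 10.000  → integer, n_i = 10 ✓
  n_f = 7: 1/n_i² = 0.020408163 − 0.017777777 = 0.002630386 → n_i = 19.498  (not an integer) ✗

Only n_f = 6 gives an integer upper level, n_i = 10.

The transition is from n = 10 to n = 6 (emission).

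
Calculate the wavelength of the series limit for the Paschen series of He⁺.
205.035 nm

The series limit corresponds to the transition from n = ∞ to n = 3.
This is the highest energy (shortest wavelength) transition in the Paschen series.

E_∞ = 0 eV
E_3 = -13.6057 × 2² / 3² = -6.0469778 eV

Energy at series limit:
ΔE = E_∞ - E_3 = 0 - (-6.0469778) = 6.0469778 eV
λ = hc/E = 1239.84 eV·nm / 6.0469778 eV = 205.035 nm

This energy equals the ionization energy from the n = 3 state of He⁺.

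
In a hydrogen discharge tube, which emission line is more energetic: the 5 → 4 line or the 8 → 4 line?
8 → 4

Calculate the energy for each transition:

Transition 5 → 4:
ΔE₁ = |E_4 - E_5| = |-13.6057/4² - (-13.6057/5²)|
ΔE₁ = |-0.850356250 - (-0.544228000)| = 0.306128 eV

Transition 8 → 4:
ΔE₂ = |E_4 - E_8| = |-13.6057/4² - (-13.6057/8²)|
ΔE₂ = |-0.850356250 - (-0.212589063)| = 0.637767 eV

Since 0.637767 eV > 0.306128 eV, the transition 8 → 4 emits the more energetic photon.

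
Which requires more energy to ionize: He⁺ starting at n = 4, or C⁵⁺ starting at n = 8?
C⁵⁺ at n = 8 (E = -7.65321 eV)

Using E_n = -13.6057 Z² / n² eV:

He⁺ (Z = 2) at n = 4:
E = -13.6057 × 2² / 4² = -13.6057 × 4 / 16 = -3.40142500 eV

C⁵⁺ (Z = 6) at n = 8:
E = -13.6057 × 6² / 8² = -13.6057 × 36 / 64 = -7.65320625 eV

Since -7.65320625 eV < -3.40142500 eV,
C⁵⁺ at n = 8 is more tightly bound (requires more energy to ionize).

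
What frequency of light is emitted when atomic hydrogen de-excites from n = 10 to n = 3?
3.3264e+14 Hz

First, find the transition energy:
E_10 = -13.6057 / 10² = -0.1360570 eV
E_3 = -13.6057 / 3² = -1.5117444 eV
|ΔE| = |E_3 - E_10| = 1.3756874 eV

Convert to Joules: E = 1.3756874 eV × (1.602177 × 10⁻¹⁹ J/eV) = 2.204095e-19 J

Using E = hf:
f = E/h = 2.204095e-19 J / (6.62607 × 10⁻³⁴ J·s)
f = 3.3264e+14 Hz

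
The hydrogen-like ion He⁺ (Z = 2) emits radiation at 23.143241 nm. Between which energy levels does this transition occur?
n = 8 → n = 1

First, find the photon energy from the wavelength (hc = 1239.84 eV·nm):
E = hc/λ = 1239.84 eV·nm / 23.143241 nm = 53.572445 eV

The energy levels of He⁺ satisfy E_n = -13.6057 × 2² / n² eV, so an emission n_i → n_f releases
ΔE = 13.6057 × 2² × (1/n_f² − 1/n_i²) eV.

Setting ΔE equal to the photon energy:
1/n_f² − 1/n_i² = 53.572445 / (13.6057 × 2²) = 0.98437502

Since 1/n_i² must be positive, we need 1/n_f² > 0.98437502, i.e. n_f ≤ 1. For each allowed n_f, solve n_i = (1/n_f² − 0.98437502)^(−1/2) and check whether it is a whole number:
  n_f = 1: 1/n_i² = 1.00000000 − 0.98437502 = 0.01562498 → n_i = 8.000  → integer, n_i = 8 ✓

Only n_f = 1 gives an integer upper level, n_i = 8.

The transition is from n = 8 to n = 1 (emission).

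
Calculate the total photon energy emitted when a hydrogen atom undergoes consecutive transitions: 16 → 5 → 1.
13.55 eV

The energy levels of hydrogen are E_n = -13.6057 / n² eV.

First transition (16 → 5):
ΔE₁ = |E_5 - E_16|
ΔE₁ = |-0.54422800 - (-0.05314727)| = 0.49108 eV

Second transition (5 → 1):
ΔE₂ = |E_1 - E_5|
ΔE₂ = |-13.60570000 - (-0.54422800)| = 13.06147 eV

Total energy released:
E_total = ΔE₁ + ΔE₂ = 0.49108 + 13.06147 = 13.55 eV

Note: This equals the direct transition 16 → 1: 13.55 eV ✓
Energy is conserved regardless of the path taken.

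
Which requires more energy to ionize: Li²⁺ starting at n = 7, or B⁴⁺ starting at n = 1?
B⁴⁺ at n = 1 (E = -340.1425 eV)

Using E_n = -13.6057 Z² / n² eV:

Li²⁺ (Z = 3) at n = 7:
E = -13.6057 × 3² / 7² = -13.6057 × 9 / 49 = -2.4990061 eV

B⁴⁺ (Z = 5) at n = 1:
E = -13.6057 × 5² / 1² = -13.6057 × 25 / 1 = -340.1425000 eV

Since -340.1425000 eV < -2.4990061 eV,
B⁴⁺ at n = 1 is more tightly bound (requires more energy to ionize).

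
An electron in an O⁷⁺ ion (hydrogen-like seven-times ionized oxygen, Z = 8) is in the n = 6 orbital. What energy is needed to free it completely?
24.187911 eV

The ionization energy is the energy needed to remove the electron completely (n → ∞).

For a hydrogen-like ion with Z = 8, E_n = -13.6057 Z² / n² eV.

At n = 6: E_6 = -13.6057 × 8² / 6² = -24.187911111 eV
At n = ∞: E_∞ = 0 eV

Ionization energy = E_∞ - E_6 = 0 - (-24.187911111) = 24.187911111 eV
Ionization energy ≈ 24.187911 eV

This is also called the binding energy of the electron in state n = 6.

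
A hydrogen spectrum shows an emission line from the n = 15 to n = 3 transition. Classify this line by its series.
Paschen series

The spectral series in hydrogen are named based on the final (lower) energy level:
- Lyman series: n_final = 1 (ultraviolet)
- Balmer series: n_final = 2 (visible/near-UV)
- Paschen series: n_final = 3 (infrared)
- Brackett series: n_final = 4 (infrared)
- Pfund series: n_final = 5 (far infrared)

Since this transition ends at n = 3, it belongs to the Paschen series.

For reference, this 15 → 3 line has photon energy
ΔE = 13.6057 eV × (1/3² - 1/15²) = 1.451274667 eV,
corresponding to wavelength λ = hc/ΔE = 1239.84 eV·nm / 1.451274667 eV = 854.31106 nm in the infrared region.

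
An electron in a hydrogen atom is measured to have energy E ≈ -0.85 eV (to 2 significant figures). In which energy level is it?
n = 4

The exact energy levels follow E_n = -13.6057 eV / n².

The measured value (-0.85 eV) is reported to only 2 significant figures, so we must test candidate n values and see which one matches to that precision.

Candidate energies:
  n = 2:  E = -13.6057/2² = -3.40143 eV
  n = 3:  E = -13.6057/3² = -1.51174 eV
  n = 4:  E = -13.6057/4² = -0.85036 eV  ← matches
  n = 5:  E = -13.6057/5² = -0.54423 eV
  n = 6:  E = -13.6057/6² = -0.37794 eV

Checking against the measurement of -0.85 eV (2 sig figs), only n = 4 agrees:
E_4 = -0.85036 eV, which rounds to -0.85 eV ✓

Therefore n = 4.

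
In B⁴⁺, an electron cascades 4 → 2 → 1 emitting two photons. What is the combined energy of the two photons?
318.88359 eV

The energy levels of B⁴⁺ are E_n = -13.6057 × 5² / n² eV.

First transition (4 → 2):
ΔE₁ = |E_2 - E_4|
ΔE₁ = |-85.03562500000 - (-21.25890625000)| = 63.77671875 eV

Second transition (2 → 1):
ΔE₂ = |E_1 - E_2|
ΔE₂ = |-340.14250000000 - (-85.03562500000)| = 255.10687500 eV

Total energy released:
E_total = ΔE₁ + ΔE₂ = 63.77671875 + 255.10687500 = 318.88359 eV

Note: This equals the direct transition 4 → 1: 318.88359 eV ✓
Energy is conserved regardless of the path taken.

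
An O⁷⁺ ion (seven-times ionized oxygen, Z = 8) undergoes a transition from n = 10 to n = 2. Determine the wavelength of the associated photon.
5.932716 nm

First, find the transition energy using E_n = -13.6057 Z² / n² eV:
E_10 = -13.6057 × 8² / 10² = -8.70764800 eV
E_2 = -13.6057 × 8² / 2² = -217.69120000 eV

Photon energy: |ΔE| = |E_2 - E_10| = 208.98355200 eV

Convert to wavelength using E = hc/λ with hc = 1239.84 eV·nm:
λ = hc/E = 1239.84 eV·nm / 208.98355200 eV
λ = 5.932716 nm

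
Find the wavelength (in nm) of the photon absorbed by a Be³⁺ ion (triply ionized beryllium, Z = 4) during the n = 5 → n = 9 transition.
205.950 nm

First, find the transition energy using E_n = -13.6057 Z² / n² eV:
E_5 = -13.6057 × 4² / 5² = -8.7076480 eV
E_9 = -13.6057 × 4² / 9² = -2.6875457 eV

Photon energy: |ΔE| = |E_9 - E_5| = 6.0201023 eV

Convert to wavelength using E = hc/λ with hc = 1239.84 eV·nm:
λ = hc/E = 1239.84 eV·nm / 6.0201023 eV
λ = 205.950 nm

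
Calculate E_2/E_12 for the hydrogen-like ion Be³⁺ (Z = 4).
36.00

Using E_n = -13.6057 Z² / n² eV with Z = 4:

E_2 = -13.6057 × 4² / 2² = -217.6912 / 4 = -54.42280000 eV
E_12 = -13.6057 × 4² / 12² = -217.6912 / 144 = -1.51174444 eV

The ratio is:
E_2/E_12 = (-54.42280000) / (-1.51174444)
E_2/E_12 = (-217.6912/4) / (-217.6912/144)
E_2/E_12 = 144/4
E_2/E_12 = 36.00
(Note: the Z² factors cancel in the ratio.)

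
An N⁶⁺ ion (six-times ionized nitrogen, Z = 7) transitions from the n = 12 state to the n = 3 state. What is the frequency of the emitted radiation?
1.67919e+16 Hz

First, find the transition energy:
E_12 = -13.6057 × 7² / 12² = -4.6297174 eV
E_3 = -13.6057 × 7² / 3² = -74.0754778 eV
|ΔE| = |E_3 - E_12| = 69.4457604 eV

Convert to Joules: E = 69.4457604 eV × (1.602177 × 10⁻¹⁹ J/eV) = 1.1126440e-17 J

Using E = hf:
f = E/h = 1.1126440e-17 J / (6.62607 × 10⁻³⁴ J·s)
f = 1.67919e+16 Hz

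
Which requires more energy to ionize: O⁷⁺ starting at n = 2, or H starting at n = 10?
O⁷⁺ at n = 2 (E = -217.69 eV)

Using E_n = -13.6057 Z² / n² eV:

O⁷⁺ (Z = 8) at n = 2:
E = -13.6057 × 8² / 2² = -13.6057 × 64 / 4 = -217.69120 eV

H (Z = 1) at n = 10:
E = -13.6057 × 1² / 10² = -13.6057 × 1 / 100 = -0.13606 eV

Since -217.69120 eV < -0.13606 eV,
O⁷⁺ at n = 2 is more tightly bound (requires more energy to ionize).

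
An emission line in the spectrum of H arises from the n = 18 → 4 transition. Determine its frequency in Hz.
1.95461e+14 Hz

First, find the transition energy:
E_18 = -13.6057 / 18² = -0.041992901 eV
E_4 = -13.6057 / 4² = -0.850356250 eV
|ΔE| = |E_4 - E_18| = 0.808363349 eV

Convert to Joules: E = 0.808363349 eV × (1.602177 × 10⁻¹⁹ J/eV) = 1.2951412e-19 J

Using E = hf:
f = E/h = 1.2951412e-19 J / (6.62607 × 10⁻³⁴ J·s)
f = 1.95461e+14 Hz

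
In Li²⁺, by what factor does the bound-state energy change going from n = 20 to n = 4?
25.000

Using E_n = -13.6057 Z² / n² eV with Z = 3:

E_4 = -13.6057 × 3² / 4² = -122.4513 / 16 = -7.653206250 eV
E_20 = -13.6057 × 3² / 20² = -122.4513 / 400 = -0.306128250 eV

The ratio is:
E_4/E_20 = (-7.653206250) / (-0.306128250)
E_4/E_20 = (-122.4513/16) / (-122.4513/400)
E_4/E_20 = 400/16
E_4/E_20 = 25.000
(Note: the Z² factors cancel in the ratio.)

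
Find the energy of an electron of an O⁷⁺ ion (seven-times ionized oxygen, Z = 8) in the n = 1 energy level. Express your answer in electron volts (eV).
-870.7648 eV

The energy levels of a hydrogen-like atom are given by:
E_n = -13.6057 Z² / n² eV  (with Z = 8 for O⁷⁺)

For n = 1:
E_1 = -13.6057 × 8² / 1²
E_1 = -13.6057 × 64 / 1
E_1 = -870.7648 eV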